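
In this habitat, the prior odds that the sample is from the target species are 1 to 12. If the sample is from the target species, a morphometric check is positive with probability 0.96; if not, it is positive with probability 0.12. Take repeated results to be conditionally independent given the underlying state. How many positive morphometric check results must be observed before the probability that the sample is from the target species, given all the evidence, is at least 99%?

4

Prior odds = 1/12.
Likelihood ratio of a positive = 0.96/0.12 = 8.
Target odds: 0.99 ÷ 0.01 = 99.
Need (1/12) × 8ⁿ ≥ 99, i.e. 8ⁿ ≥ 1188.
8³ = 512 falls short of 1188 but 8⁴ = 4096 reaches it, so n = 4.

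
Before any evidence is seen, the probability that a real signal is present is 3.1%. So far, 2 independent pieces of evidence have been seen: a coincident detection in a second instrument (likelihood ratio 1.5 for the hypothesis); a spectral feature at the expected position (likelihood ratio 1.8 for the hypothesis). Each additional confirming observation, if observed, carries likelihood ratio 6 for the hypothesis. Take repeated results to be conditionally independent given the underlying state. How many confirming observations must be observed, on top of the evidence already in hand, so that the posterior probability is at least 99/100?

4

Prior odds = 0.031/0.969 = 31/969.
Combined Bayes factor of the evidence already in hand = 1.5 × 1.8 = 2.7.
Odds after that evidence = (31/969) × 2.7 = 279/3230.
Target odds = 0.99/0.01 = 99.
Need 6ⁿ ≥ 99 ÷ (279/3230) = 35530/31.
6³ = 216 falls short of 35530/31 but 6⁴ = 1296 reaches it, so n = 4.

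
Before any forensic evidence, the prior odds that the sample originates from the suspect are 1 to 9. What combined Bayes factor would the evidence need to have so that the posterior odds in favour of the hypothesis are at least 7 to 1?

Prior odds = 1/9.
Target odds = 7.
Required Bayes factor = 7 ÷ (1/9) = 63.

63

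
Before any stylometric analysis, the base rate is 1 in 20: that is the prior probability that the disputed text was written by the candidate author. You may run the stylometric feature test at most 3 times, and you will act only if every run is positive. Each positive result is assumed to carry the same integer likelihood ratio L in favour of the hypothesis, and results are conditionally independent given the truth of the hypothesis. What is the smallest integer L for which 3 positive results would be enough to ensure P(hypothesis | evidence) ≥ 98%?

10

Prior odds = 0.05/0.95 = 1/19.
Target odds = 0.98/0.02 = 49.
Need L³ ≥ 49 ÷ (1/19) = 931.
9³ = 729 < 931 ≤ 1000 = 10³, so L = 10.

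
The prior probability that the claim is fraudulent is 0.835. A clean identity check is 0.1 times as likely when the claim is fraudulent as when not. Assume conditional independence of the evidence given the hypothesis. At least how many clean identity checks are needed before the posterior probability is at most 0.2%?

4

Prior odds: 0.835 ÷ 0.165 = 167/33.
Likelihood ratio per clean identity check = 0.1.
Target posterior odds = 0.002/0.998 = 1/499.
Require 0.1ⁿ ≤ 1/499 ÷ (167/33) = 33/83333.
0.1³ = 0.001 is still above 33/83333 but 0.1⁴ = 0.0001 is at or below it, so n = 4.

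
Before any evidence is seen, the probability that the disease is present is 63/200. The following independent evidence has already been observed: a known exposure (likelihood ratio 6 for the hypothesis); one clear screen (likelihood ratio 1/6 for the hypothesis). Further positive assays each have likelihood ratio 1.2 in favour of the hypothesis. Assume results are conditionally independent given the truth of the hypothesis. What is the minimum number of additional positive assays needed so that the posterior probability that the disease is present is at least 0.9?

17

Prior odds = 0.315/0.685 = 63/137.
Combined Bayes factor of the evidence already in hand = 6 × (1/6) = 1.
Odds after that evidence = (63/137) × 1 = 63/137.
Target odds = 0.9/0.1 = 9.
Need 1.2ⁿ ≥ 9 ÷ (63/137) = 137/7.
1.2¹⁶ ≈18.4884 falls short of 137/7 but 1.2¹⁷ ≈22.1861 reaches it, so n = 17.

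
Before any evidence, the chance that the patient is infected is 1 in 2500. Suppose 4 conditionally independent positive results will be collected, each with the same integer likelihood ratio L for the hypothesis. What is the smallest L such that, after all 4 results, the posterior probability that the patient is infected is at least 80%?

10

Prior odds = 0.0004/0.9996 = 1/2499.
Target odds = 0.8/0.2 = 4.
Need L⁴ ≥ 4 ÷ (1/2499) = 9996.
9⁴ = 6561 < 9996 ≤ 10000 = 10⁴, so L = 10.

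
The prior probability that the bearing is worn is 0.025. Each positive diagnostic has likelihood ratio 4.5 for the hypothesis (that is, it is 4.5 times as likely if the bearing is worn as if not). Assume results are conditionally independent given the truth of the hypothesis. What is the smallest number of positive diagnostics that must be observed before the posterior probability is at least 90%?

4

Prior odds: 0.025 ÷ 0.975 = 1/39.
Likelihood ratio per positive diagnostic = 4.5.
Target odds: 0.9 ÷ 0.1 = 9.
Need (1/39) × 4.5ⁿ ≥ 9, i.e. 4.5ⁿ ≥ 351.
4.5³ = 91.125 falls short of 351 but 4.5⁴ = 410.0625 reaches it, so n = 4.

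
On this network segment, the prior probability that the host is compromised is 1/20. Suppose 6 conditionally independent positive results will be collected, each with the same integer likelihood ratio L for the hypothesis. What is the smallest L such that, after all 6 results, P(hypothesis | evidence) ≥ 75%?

2

Prior odds = 0.05/0.95 = 1/19.
Target odds = 0.75/0.25 = 3.
Need L⁶ ≥ 3 ÷ (1/19) = 57.
1⁶ = 1 < 57 ≤ 64 = 2⁶, so L = 2.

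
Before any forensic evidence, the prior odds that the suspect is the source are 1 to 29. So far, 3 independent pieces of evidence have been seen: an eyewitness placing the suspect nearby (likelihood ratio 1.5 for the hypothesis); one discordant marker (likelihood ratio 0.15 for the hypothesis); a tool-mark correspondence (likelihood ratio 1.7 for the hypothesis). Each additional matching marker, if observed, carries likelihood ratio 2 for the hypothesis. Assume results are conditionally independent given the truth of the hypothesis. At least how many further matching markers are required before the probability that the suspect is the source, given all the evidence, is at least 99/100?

13

Prior odds = 1/29.
Combined Bayes factor of the evidence already in hand = 1.5 × 0.15 × 1.7 = 0.3825.
Odds after that evidence = (1/29) × 0.3825 = 153/11600.
Target odds = 0.99/0.01 = 99.
Need 2ⁿ ≥ 99 ÷ (153/11600) = 127600/17.
2¹² = 4096 falls short of 127600/17 but 2¹³ = 8192 reaches it, so n = 13.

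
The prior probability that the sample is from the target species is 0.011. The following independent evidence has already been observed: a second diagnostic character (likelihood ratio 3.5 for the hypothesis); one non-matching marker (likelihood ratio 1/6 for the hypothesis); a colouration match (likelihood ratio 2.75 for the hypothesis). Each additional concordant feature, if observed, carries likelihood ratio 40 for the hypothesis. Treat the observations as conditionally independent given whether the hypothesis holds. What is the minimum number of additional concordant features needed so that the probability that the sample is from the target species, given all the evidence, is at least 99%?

3

Prior odds = 0.011/0.989 = 11/989.
Combined Bayes factor of the evidence already in hand = 3.5 × (1/6) × 2.75 = 77/48.
Odds after that evidence = (11/989) × 77/48 = 847/47472.
Target odds = 0.99/0.01 = 99.
Need 40ⁿ ≥ 99 ÷ (847/47472) = 427248/77.
40² = 1600 falls short of 427248/77 but 40³ = 64000 reaches it, so n = 3.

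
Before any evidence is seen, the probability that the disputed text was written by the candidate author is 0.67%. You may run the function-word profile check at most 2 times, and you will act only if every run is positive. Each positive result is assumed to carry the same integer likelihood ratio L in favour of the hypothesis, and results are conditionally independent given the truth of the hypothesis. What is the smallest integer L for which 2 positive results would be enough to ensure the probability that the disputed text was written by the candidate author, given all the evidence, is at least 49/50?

Prior odds = 0.0067/0.9933 = 67/9933.
Target odds = 0.98/0.02 = 49.
Need L² ≥ 49 ÷ (67/9933) = 486717/67.
85² = 7225 < 486717/67 ≤ 7396 = 86², so L = 86.

86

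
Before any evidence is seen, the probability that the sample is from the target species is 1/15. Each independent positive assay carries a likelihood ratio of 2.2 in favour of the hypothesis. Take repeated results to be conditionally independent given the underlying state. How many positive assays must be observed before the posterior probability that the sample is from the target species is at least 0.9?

Prior odds = (1/15)/(14/15) = 1/14.
Likelihood ratio per positive assay = 2.2.
Target posterior odds = 0.9/0.1 = 9.
Need (1/14) × 2.2ⁿ ≥ 9, i.e. 2.2ⁿ ≥ 126.
2.2⁶ = 1771561/15625 falls short of 126 but 2.2⁷ = 19487171/78125 reaches it, so n = 7.

7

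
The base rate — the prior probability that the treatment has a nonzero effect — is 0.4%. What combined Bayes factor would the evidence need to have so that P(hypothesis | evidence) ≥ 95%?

Prior odds = 0.004/0.996 = 1/249.
Target odds = 0.95/0.05 = 19.
Required Bayes factor = 19 ÷ (1/249) = 4731.

4731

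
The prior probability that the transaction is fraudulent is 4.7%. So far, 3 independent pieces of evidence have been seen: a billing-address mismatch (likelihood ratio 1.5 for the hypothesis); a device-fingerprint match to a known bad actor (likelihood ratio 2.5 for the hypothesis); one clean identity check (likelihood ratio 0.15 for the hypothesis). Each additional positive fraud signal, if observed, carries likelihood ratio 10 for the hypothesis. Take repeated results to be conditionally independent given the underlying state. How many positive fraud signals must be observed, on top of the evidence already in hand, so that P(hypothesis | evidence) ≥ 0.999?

Prior odds = 0.047/0.953 = 47/953.
Combined Bayes factor of the evidence already in hand = 1.5 × 2.5 × 0.15 = 0.5625.
Odds after that evidence = (47/953) × 0.5625 = 423/15248.
Target odds = 0.999/0.001 = 999.
Need 10ⁿ ≥ 999 ÷ (423/15248) = 1692528/47.
10⁴ = 10000 falls short of 1692528/47 but 10⁵ = 100000 reaches it, so n = 5.

5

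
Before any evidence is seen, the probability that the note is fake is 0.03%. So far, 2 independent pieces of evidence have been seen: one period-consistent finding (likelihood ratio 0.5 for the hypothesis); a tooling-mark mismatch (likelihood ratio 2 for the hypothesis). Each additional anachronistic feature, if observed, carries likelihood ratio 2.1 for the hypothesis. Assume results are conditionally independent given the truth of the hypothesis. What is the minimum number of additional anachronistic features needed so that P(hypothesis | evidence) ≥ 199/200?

19

Prior odds = 0.0003/0.9997 = 3/9997.
Combined Bayes factor of the evidence already in hand = 0.5 × 2 = 1.
Odds after that evidence = (3/9997) × 1 = 3/9997.
Target odds = 0.995/0.005 = 199.
Need 2.1ⁿ ≥ 199 ÷ (3/9997) = 1989403/3.
2.1¹⁸ ≈630881 falls short of 1989403/3 but 2.1¹⁹ ≈1.32485e+06 reaches it, so n = 19.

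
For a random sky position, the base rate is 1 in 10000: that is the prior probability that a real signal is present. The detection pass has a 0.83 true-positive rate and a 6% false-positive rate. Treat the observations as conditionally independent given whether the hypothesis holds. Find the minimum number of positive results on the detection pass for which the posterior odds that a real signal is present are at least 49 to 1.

Prior odds = 0.0001/0.9999 = 1/9999.
Likelihood ratio of a positive result = 0.83/0.06 = 83/6.
Target odds = 49.
Need (1/9999) × (83/6)ⁿ ≥ 49, i.e. (83/6)ⁿ ≥ 489951.
(83/6)⁴ = 47458321/1296 falls short of 489951 but (83/6)⁵ ≈506564 reaches it, so n = 5.

5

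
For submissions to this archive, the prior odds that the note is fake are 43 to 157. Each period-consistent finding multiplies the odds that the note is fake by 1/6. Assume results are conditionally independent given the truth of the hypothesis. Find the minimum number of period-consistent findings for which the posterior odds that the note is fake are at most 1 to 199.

3

Prior odds = 43/157.
Likelihood ratio per period-consistent finding = 1/6.
Target odds = 1/199.
Need (43/157) × (1/6)ⁿ ≤ 1/199, i.e. (1/6)ⁿ ≤ 157/8557.
(1/6)² = 1/36 is still above 157/8557 but (1/6)³ = 1/216 is at or below it, so n = 3.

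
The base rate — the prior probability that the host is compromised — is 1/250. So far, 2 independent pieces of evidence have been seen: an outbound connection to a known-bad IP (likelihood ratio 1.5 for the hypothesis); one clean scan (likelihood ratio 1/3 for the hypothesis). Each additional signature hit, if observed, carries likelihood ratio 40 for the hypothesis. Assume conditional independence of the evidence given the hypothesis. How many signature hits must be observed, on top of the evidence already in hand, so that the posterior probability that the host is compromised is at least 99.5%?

Prior odds = 0.004/0.996 = 1/249.
Combined Bayes factor of the evidence already in hand = 1.5 × (1/3) = 0.5.
Odds after that evidence = (1/249) × 0.5 = 1/498.
Target odds = 0.995/0.005 = 199.
Need 40ⁿ ≥ 199 ÷ (1/498) = 99102.
40³ = 64000 falls short of 99102 but 40⁴ = 2560000 reaches it, so n = 4.

4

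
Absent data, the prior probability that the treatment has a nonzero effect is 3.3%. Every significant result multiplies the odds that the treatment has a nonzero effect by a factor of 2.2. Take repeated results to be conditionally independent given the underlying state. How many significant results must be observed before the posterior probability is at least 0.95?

Prior odds: 0.033 ÷ 0.967 = 33/967.
Likelihood ratio per significant result = 2.2.
Target odds: 0.95 ÷ 0.05 = 19.
Require 2.2ⁿ ≥ 19 ÷ (33/967) = 18373/33.
2.2⁸ = 214358881/390625 falls short of 18373/33 but 2.2⁹ ≈1207.27 reaches it, so n = 9.

9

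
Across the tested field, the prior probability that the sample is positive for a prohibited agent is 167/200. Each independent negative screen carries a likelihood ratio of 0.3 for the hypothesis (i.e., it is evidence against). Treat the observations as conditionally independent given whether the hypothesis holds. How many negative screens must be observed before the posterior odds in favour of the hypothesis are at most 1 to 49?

Prior odds = 0.835/0.165 = 167/33.
Likelihood ratio per negative screen = 0.3.
Target odds = 1/49.
Need (167/33) × 0.3ⁿ ≤ 1/49, i.e. 0.3ⁿ ≤ 33/8183.
0.3⁴ = 0.0081 is still above 33/8183 but 0.3⁵ = 243/100000 is at or below it, so n = 5.

5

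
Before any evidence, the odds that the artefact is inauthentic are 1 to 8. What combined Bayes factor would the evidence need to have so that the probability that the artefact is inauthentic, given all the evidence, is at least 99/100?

792

Prior odds = 0.125.
Target odds = 0.99/0.01 = 99.
Required Bayes factor = 99 ÷ 0.125 = 792.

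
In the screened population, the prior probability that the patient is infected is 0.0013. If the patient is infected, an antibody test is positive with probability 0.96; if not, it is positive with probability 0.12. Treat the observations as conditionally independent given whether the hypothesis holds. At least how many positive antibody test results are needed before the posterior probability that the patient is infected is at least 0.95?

5

Prior odds = 0.0013/0.9987 = 13/9987.
Likelihood ratio of a positive = 0.96/0.12 = 8.
Target posterior odds = 0.95/0.05 = 19.
Need (13/9987) × 8ⁿ ≥ 19, i.e. 8ⁿ ≥ 189753/13.
8⁴ = 4096 falls short of 189753/13 but 8⁵ = 32768 reaches it, so n = 5.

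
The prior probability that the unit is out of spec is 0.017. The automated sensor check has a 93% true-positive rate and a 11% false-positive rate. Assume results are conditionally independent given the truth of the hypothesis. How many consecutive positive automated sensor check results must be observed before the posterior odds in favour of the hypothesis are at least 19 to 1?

Prior odds: 0.017 ÷ 0.983 = 17/983.
Likelihood ratio of a positive result = 0.93/0.11 = 93/11.
Target odds = 19.
Need (17/983) × (93/11)ⁿ ≥ 19, i.e. (93/11)ⁿ ≥ 18677/17.
(93/11)³ = 804357/1331 falls short of 18677/17 but (93/11)⁴ = 74805201/14641 reaches it, so n = 4.

4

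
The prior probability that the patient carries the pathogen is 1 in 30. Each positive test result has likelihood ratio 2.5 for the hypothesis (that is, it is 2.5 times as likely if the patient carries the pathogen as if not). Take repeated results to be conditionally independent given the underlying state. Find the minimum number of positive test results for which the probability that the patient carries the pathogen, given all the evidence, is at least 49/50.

Prior odds = (1/30)/(29/30) = 1/29.
Likelihood ratio per positive test result = 2.5.
Target posterior odds = 0.98/0.02 = 49.
Require 2.5ⁿ ≥ 49 ÷ (1/29) = 1421.
2.5⁷ = 610.3515625 falls short of 1421 but 2.5⁸ = 390625/256 reaches it, so n = 8.

8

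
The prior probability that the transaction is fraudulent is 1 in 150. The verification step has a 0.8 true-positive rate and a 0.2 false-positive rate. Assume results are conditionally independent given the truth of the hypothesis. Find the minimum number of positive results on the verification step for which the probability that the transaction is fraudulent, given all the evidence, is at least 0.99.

Prior odds: (1/150) ÷ (149/150) = 1/149.
Likelihood ratio of a positive result = 0.8/0.2 = 4.
Target odds: 0.99 ÷ 0.01 = 99.
Need (1/149) × 4ⁿ ≥ 99, i.e. 4ⁿ ≥ 14751.
4⁶ = 4096 falls short of 14751 but 4⁷ = 16384 reaches it, so n = 7.

7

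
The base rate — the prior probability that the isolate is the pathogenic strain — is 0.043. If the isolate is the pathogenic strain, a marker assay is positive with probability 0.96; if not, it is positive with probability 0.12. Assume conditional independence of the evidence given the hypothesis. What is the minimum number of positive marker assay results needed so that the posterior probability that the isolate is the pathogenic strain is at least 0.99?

4

Prior odds: 0.043 ÷ 0.957 = 43/957.
Likelihood ratio of a positive = 0.96/0.12 = 8.
Target posterior odds = 0.99/0.01 = 99.
Need (43/957) × 8ⁿ ≥ 99, i.e. 8ⁿ ≥ 94743/43.
8³ = 512 falls short of 94743/43 but 8⁴ = 4096 reaches it, so n = 4.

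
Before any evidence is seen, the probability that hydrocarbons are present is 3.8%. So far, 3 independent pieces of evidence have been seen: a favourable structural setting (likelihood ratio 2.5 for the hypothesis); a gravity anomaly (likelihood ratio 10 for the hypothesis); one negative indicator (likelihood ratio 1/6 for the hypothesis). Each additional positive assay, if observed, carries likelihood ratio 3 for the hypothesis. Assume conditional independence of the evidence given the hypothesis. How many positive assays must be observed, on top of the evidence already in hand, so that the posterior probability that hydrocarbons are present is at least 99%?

Prior odds = 0.038/0.962 = 19/481.
Combined Bayes factor of the evidence already in hand = 2.5 × 10 × (1/6) = 25/6.
Odds after that evidence = (19/481) × 25/6 = 475/2886.
Target odds = 0.99/0.01 = 99.
Need 3ⁿ ≥ 99 ÷ (475/2886) = 285714/475.
3⁵ = 243 falls short of 285714/475 but 3⁶ = 729 reaches it, so n = 6.

6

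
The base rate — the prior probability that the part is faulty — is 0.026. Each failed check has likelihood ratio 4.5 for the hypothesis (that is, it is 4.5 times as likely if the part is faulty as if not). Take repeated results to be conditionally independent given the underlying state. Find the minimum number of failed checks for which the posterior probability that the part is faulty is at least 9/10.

Prior odds: 0.026 ÷ 0.974 = 13/487.
Likelihood ratio per failed check = 4.5.
Target posterior odds = 0.9/0.1 = 9.
Need (13/487) × 4.5ⁿ ≥ 9, i.e. 4.5ⁿ ≥ 4383/13.
4.5³ = 91.125 falls short of 4383/13 but 4.5⁴ = 410.0625 reaches it, so n = 4.

4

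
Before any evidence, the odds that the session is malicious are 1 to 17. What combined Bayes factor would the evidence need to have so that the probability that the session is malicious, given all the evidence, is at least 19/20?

323

Prior odds = 1/17.
Target odds = 0.95/0.05 = 19.
Required Bayes factor = 19 ÷ (1/17) = 323.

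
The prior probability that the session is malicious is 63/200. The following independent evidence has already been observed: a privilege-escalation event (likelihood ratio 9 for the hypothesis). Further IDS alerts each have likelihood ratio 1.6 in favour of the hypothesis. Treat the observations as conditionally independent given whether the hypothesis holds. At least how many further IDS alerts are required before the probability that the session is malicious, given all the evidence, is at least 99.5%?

Prior odds = 0.315/0.685 = 63/137.
Bayes factor of the evidence already in hand = 9.
Odds after that evidence = (63/137) × 9 = 567/137.
Target odds = 0.995/0.005 = 199.
Need 1.6ⁿ ≥ 199 ÷ (567/137) = 27263/567.
1.6⁸ = 16777216/390625 falls short of 27263/567 but 1.6⁹ = 134217728/1953125 reaches it, so n = 9.

9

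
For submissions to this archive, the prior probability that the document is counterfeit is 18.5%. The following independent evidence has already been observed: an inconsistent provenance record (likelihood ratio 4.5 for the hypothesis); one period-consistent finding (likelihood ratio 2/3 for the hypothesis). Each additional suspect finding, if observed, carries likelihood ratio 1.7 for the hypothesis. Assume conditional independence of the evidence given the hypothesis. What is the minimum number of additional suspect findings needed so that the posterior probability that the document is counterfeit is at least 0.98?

9

Prior odds = 0.185/0.815 = 37/163.
Combined Bayes factor of the evidence already in hand = 4.5 × (2/3) = 3.
Odds after that evidence = (37/163) × 3 = 111/163.
Target odds = 0.98/0.02 = 49.
Need 1.7ⁿ ≥ 49 ÷ (111/163) = 7987/111.
1.7⁸ ≈69.7576 falls short of 7987/111 but 1.7⁹ ≈118.588 reaches it, so n = 9.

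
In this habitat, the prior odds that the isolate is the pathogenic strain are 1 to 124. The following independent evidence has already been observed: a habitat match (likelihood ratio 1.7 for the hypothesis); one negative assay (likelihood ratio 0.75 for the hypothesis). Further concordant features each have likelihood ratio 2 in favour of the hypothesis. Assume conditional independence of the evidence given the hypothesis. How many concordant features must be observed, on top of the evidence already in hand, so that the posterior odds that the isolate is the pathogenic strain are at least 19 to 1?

Prior odds = 1/124.
Combined Bayes factor of the evidence already in hand = 1.7 × 0.75 = 1.275.
Odds after that evidence = (1/124) × 1.275 = 51/4960.
Target odds = 19.
Need 2ⁿ ≥ 19 ÷ (51/4960) = 94240/51.
2¹⁰ = 1024 falls short of 94240/51 but 2¹¹ = 2048 reaches it, so n = 11.

11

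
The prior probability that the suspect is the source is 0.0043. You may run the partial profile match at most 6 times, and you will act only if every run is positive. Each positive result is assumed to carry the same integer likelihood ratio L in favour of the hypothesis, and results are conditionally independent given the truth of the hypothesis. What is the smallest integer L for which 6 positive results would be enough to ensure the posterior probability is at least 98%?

5

Prior odds = 0.0043/0.9957 = 43/9957.
Target odds = 0.98/0.02 = 49.
Need L⁶ ≥ 49 ÷ (43/9957) = 487893/43.
4⁶ = 4096 < 487893/43 ≤ 15625 = 5⁶, so L = 5.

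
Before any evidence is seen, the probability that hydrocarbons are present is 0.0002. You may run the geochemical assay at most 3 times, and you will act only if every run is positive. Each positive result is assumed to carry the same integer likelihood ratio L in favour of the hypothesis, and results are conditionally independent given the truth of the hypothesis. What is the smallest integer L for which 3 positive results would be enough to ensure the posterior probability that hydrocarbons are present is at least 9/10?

Prior odds = 0.0002/0.9998 = 1/4999.
Target odds = 0.9/0.1 = 9.
Need L³ ≥ 9 ÷ (1/4999) = 44991.
35³ = 42875 < 44991 ≤ 46656 = 36³, so L = 36.

36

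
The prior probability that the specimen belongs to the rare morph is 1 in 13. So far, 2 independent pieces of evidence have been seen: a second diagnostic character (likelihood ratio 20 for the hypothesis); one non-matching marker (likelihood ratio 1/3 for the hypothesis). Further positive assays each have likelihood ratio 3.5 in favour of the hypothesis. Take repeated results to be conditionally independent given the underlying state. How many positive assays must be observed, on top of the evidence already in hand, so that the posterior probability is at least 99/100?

5

Prior odds = (1/13)/(12/13) = 1/12.
Combined Bayes factor of the evidence already in hand = 20 × (1/3) = 20/3.
Odds after that evidence = (1/12) × 20/3 = 5/9.
Target odds = 0.99/0.01 = 99.
Need 3.5ⁿ ≥ 99 ÷ (5/9) = 178.2.
3.5⁴ = 150.0625 falls short of 178.2 but 3.5⁵ = 525.21875 reaches it, so n = 5.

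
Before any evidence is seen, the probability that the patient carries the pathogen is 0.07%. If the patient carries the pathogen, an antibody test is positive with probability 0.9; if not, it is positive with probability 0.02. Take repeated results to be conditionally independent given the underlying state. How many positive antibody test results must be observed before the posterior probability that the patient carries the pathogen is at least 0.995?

Prior odds: 0.0007 ÷ 0.9993 = 7/9993.
Likelihood ratio of a positive = 0.9/0.02 = 45.
Target posterior odds = 0.995/0.005 = 199.
Need (7/9993) × 45ⁿ ≥ 199, i.e. 45ⁿ ≥ 1988607/7.
45³ = 91125 falls short of 1988607/7 but 45⁴ = 4100625 reaches it, so n = 4.

4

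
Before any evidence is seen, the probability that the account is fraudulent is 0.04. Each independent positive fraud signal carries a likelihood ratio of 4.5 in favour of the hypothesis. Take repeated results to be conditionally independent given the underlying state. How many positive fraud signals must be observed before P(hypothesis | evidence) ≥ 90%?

4

Prior odds = 0.04/0.96 = 1/24.
Likelihood ratio per positive fraud signal = 4.5.
Target posterior odds = 0.9/0.1 = 9.
Require 4.5ⁿ ≥ 9 ÷ (1/24) = 216.
4.5³ = 91.125 falls short of 216 but 4.5⁴ = 410.0625 reaches it, so n = 4.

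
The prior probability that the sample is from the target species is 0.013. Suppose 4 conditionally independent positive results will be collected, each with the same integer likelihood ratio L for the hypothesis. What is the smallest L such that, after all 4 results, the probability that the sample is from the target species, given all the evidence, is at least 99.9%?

Prior odds = 0.013/0.987 = 13/987.
Target odds = 0.999/0.001 = 999.
Need L⁴ ≥ 999 ÷ (13/987) = 986013/13.
16⁴ = 65536 < 986013/13 ≤ 83521 = 17⁴, so L = 17.

17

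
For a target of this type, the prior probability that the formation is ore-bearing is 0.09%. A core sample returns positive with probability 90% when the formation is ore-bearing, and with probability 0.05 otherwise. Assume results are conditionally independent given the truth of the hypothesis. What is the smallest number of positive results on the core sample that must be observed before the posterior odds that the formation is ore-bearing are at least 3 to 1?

3

Prior odds: 0.0009 ÷ 0.9991 = 9/9991.
Likelihood ratio of a positive result = 0.9/0.05 = 18.
Target odds = 3.
Require 18ⁿ ≥ 3 ÷ (9/9991) = 9991/3.
18² = 324 falls short of 9991/3 but 18³ = 5832 reaches it, so n = 3.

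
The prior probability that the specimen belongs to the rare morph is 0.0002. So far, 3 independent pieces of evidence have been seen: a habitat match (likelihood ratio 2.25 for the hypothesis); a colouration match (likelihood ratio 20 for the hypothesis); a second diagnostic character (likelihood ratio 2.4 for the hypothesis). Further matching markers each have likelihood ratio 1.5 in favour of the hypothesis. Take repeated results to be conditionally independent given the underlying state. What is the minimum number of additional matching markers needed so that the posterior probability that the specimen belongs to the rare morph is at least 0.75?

13

Prior odds = 0.0002/0.9998 = 1/4999.
Combined Bayes factor of the evidence already in hand = 2.25 × 20 × 2.4 = 108.
Odds after that evidence = (1/4999) × 108 = 108/4999.
Target odds = 0.75/0.25 = 3.
Need 1.5ⁿ ≥ 3 ÷ (108/4999) = 4999/36.
1.5¹² = 531441/4096 falls short of 4999/36 but 1.5¹³ = 1594323/8192 reaches it, so n = 13.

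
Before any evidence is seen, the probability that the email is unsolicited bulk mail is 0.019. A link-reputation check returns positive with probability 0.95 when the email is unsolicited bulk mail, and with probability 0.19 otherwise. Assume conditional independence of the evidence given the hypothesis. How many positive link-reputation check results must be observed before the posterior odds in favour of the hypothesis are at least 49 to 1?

5

Prior odds = 0.019/0.981 = 19/981.
Likelihood ratio of a positive result = 0.95/0.19 = 5.
Target odds = 49.
Require 5ⁿ ≥ 49 ÷ (19/981) = 48069/19.
5⁴ = 625 falls short of 48069/19 but 5⁵ = 3125 reaches it, so n = 5.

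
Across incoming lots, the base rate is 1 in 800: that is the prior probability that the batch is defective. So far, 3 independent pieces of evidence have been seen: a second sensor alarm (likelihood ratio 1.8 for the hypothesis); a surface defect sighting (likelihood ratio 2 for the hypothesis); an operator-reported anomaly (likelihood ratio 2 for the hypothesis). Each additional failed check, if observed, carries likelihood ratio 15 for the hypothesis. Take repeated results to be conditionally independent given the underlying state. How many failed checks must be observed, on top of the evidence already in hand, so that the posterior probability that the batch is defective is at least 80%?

3

Prior odds = 0.00125/0.99875 = 1/799.
Combined Bayes factor of the evidence already in hand = 1.8 × 2 × 2 = 7.2.
Odds after that evidence = (1/799) × 7.2 = 36/3995.
Target odds = 0.8/0.2 = 4.
Need 15ⁿ ≥ 4 ÷ (36/3995) = 3995/9.
15² = 225 falls short of 3995/9 but 15³ = 3375 reaches it, so n = 3.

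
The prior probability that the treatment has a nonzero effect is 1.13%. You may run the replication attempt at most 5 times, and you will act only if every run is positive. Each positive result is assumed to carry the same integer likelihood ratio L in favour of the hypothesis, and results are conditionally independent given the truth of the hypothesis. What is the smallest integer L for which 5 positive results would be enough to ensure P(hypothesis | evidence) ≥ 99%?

7

Prior odds = 0.0113/0.9887 = 113/9887.
Target odds = 0.99/0.01 = 99.
Need L⁵ ≥ 99 ÷ (113/9887) = 978813/113.
6⁵ = 7776 < 978813/113 ≤ 16807 = 7⁵, so L = 7.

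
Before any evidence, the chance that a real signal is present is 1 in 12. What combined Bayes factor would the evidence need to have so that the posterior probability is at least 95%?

Prior odds = (1/12)/(11/12) = 1/11.
Target odds = 0.95/0.05 = 19.
Required Bayes factor = 19 ÷ (1/11) = 209.

209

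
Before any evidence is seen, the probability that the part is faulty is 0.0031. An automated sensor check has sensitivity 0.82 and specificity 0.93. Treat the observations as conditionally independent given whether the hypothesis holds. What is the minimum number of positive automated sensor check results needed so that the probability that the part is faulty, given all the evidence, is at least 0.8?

3

Prior odds: 0.0031 ÷ 0.9969 = 31/9969.
False-positive rate = 1 − 0.93 = 0.07; likelihood ratio of a positive = 0.82/0.07 = 82/7.
Target odds: 0.8 ÷ 0.2 = 4.
Require (82/7)ⁿ ≥ 4 ÷ (31/9969) = 39876/31.
(82/7)² = 6724/49 falls short of 39876/31 but (82/7)³ = 551368/343 reaches it, so n = 3.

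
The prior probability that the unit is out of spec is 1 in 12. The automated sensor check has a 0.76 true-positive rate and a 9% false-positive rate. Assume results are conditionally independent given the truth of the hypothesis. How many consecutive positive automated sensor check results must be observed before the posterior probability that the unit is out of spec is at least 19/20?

3

Prior odds: (1/12) ÷ (11/12) = 1/11.
Likelihood ratio of a positive result = 0.76/0.09 = 76/9.
Target posterior odds = 0.95/0.05 = 19.
Need (1/11) × (76/9)ⁿ ≥ 19, i.e. (76/9)ⁿ ≥ 209.
(76/9)² = 5776/81 falls short of 209 but (76/9)³ = 438976/729 reaches it, so n = 3.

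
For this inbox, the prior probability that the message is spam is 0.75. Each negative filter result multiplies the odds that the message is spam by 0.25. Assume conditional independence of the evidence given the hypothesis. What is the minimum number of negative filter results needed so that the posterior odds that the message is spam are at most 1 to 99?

5

Prior odds: 0.75 ÷ 0.25 = 3.
Likelihood ratio per negative filter result = 0.25.
Target odds = 1/99.
Need 3 × 0.25ⁿ ≤ 1/99, i.e. 0.25ⁿ ≤ 1/297.
0.25⁴ = 0.00390625 is still above 1/297 but 0.25⁵ = 1/1024 is at or below it, so n = 5.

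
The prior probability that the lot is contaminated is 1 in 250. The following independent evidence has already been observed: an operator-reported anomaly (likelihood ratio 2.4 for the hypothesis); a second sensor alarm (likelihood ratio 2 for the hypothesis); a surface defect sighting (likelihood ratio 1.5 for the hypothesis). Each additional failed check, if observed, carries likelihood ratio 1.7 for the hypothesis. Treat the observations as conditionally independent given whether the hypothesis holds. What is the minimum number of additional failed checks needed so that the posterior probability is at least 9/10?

Prior odds = 0.004/0.996 = 1/249.
Combined Bayes factor of the evidence already in hand = 2.4 × 2 × 1.5 = 7.2.
Odds after that evidence = (1/249) × 7.2 = 12/415.
Target odds = 0.9/0.1 = 9.
Need 1.7ⁿ ≥ 9 ÷ (12/415) = 311.25.
1.7¹⁰ ≈201.599 falls short of 311.25 but 1.7¹¹ ≈342.719 reaches it, so n = 11.

11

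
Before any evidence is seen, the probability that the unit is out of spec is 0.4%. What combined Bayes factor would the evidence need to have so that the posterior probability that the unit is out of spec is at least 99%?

Prior odds = 0.004/0.996 = 1/249.
Target odds = 0.99/0.01 = 99.
Required Bayes factor = 99 ÷ (1/249) = 24651.

24651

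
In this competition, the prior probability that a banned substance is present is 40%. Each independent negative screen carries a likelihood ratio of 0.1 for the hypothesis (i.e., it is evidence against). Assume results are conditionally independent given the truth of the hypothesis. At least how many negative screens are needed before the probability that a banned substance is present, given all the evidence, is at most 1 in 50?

Prior odds = 0.4/0.6 = 2/3.
Likelihood ratio per negative screen = 0.1.
Target odds: 0.02 ÷ 0.98 = 1/49.
Need (2/3) × 0.1ⁿ ≤ 1/49, i.e. 0.1ⁿ ≤ 3/98.
0.1¹ = 0.1 is still above 3/98 but 0.1² = 0.01 is at or below it, so n = 2.

2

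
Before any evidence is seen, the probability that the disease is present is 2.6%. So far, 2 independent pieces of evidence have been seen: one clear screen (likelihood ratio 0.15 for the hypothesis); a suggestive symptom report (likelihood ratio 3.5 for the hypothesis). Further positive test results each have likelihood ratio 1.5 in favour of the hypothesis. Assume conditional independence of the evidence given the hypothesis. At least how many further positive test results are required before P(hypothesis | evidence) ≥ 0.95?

Prior odds = 0.026/0.974 = 13/487.
Combined Bayes factor of the evidence already in hand = 0.15 × 3.5 = 0.525.
Odds after that evidence = (13/487) × 0.525 = 273/19480.
Target odds = 0.95/0.05 = 19.
Need 1.5ⁿ ≥ 19 ÷ (273/19480) = 370120/273.
1.5¹⁷ = 129140163/131072 falls short of 370120/273 but 1.5¹⁸ = 387420489/262144 reaches it, so n = 18.

18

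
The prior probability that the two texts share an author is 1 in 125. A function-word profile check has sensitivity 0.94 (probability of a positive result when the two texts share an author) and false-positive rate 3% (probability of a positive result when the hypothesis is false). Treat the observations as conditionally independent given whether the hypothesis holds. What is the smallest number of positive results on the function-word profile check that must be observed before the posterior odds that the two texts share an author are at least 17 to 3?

2

Prior odds: 0.008 ÷ 0.992 = 1/124.
Likelihood ratio of a positive result = 0.94/0.03 = 94/3.
Target odds = 17/3.
Require (94/3)ⁿ ≥ 17/3 ÷ (1/124) = 2108/3.
(94/3)¹ = 94/3 falls short of 2108/3 but (94/3)² = 8836/9 reaches it, so n = 2.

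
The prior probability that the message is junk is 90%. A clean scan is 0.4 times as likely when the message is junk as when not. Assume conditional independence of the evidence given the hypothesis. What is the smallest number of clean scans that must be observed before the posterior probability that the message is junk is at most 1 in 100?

8

Prior odds: 0.9 ÷ 0.1 = 9.
Likelihood ratio per clean scan = 0.4.
Target posterior odds = 0.01/0.99 = 1/99.
Require 0.4ⁿ ≤ 1/99 ÷ 9 = 1/891.
0.4⁷ = 128/78125 is still above 1/891 but 0.4⁸ = 256/390625 is at or below it, so n = 8.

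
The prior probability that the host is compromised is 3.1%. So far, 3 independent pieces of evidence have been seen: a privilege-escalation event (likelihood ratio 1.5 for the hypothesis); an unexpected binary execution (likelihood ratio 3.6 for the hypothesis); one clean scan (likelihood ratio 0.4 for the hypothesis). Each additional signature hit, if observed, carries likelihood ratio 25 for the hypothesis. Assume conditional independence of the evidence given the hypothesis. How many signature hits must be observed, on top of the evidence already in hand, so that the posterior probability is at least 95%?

2

Prior odds = 0.031/0.969 = 31/969.
Combined Bayes factor of the evidence already in hand = 1.5 × 3.6 × 0.4 = 2.16.
Odds after that evidence = (31/969) × 2.16 = 558/8075.
Target odds = 0.95/0.05 = 19.
Need 25ⁿ ≥ 19 ÷ (558/8075) = 153425/558.
25¹ = 25 falls short of 153425/558 but 25² = 625 reaches it, so n = 2.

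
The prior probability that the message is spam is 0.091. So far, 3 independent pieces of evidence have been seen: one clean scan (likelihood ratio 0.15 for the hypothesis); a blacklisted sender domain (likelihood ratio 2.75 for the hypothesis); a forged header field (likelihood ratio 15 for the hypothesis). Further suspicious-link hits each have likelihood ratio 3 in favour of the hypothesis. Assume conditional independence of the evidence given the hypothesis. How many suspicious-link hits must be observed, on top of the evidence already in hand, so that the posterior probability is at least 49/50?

4

Prior odds = 0.091/0.909 = 91/909.
Combined Bayes factor of the evidence already in hand = 0.15 × 2.75 × 15 = 6.1875.
Odds after that evidence = (91/909) × 6.1875 = 1001/1616.
Target odds = 0.98/0.02 = 49.
Need 3ⁿ ≥ 49 ÷ (1001/1616) = 11312/143.
3³ = 27 falls short of 11312/143 but 3⁴ = 81 reaches it, so n = 4.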